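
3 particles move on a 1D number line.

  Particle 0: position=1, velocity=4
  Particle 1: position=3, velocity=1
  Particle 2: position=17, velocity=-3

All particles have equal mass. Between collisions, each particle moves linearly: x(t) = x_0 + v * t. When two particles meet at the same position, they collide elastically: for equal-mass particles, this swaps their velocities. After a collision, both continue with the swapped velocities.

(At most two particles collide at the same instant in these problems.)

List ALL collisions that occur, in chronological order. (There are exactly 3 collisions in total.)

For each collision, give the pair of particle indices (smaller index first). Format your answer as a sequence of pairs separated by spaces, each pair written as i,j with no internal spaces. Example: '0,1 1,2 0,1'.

Collision at t=2/3: particles 0 and 1 swap velocities; positions: p0=11/3 p1=11/3 p2=15; velocities now: v0=1 v1=4 v2=-3
Collision at t=16/7: particles 1 and 2 swap velocities; positions: p0=37/7 p1=71/7 p2=71/7; velocities now: v0=1 v1=-3 v2=4
Collision at t=7/2: particles 0 and 1 swap velocities; positions: p0=13/2 p1=13/2 p2=15; velocities now: v0=-3 v1=1 v2=4

Answer: 0,1 1,2 0,1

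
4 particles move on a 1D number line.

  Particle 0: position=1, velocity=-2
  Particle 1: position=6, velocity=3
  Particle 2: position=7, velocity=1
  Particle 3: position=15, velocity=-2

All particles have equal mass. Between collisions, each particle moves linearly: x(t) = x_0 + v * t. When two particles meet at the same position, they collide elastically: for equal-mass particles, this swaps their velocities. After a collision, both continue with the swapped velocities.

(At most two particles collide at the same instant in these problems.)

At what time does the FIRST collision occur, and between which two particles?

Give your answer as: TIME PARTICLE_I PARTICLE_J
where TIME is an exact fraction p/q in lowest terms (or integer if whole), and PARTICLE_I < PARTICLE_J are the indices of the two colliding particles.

Pair (0,1): pos 1,6 vel -2,3 -> not approaching (rel speed -5 <= 0)
Pair (1,2): pos 6,7 vel 3,1 -> gap=1, closing at 2/unit, collide at t=1/2
Pair (2,3): pos 7,15 vel 1,-2 -> gap=8, closing at 3/unit, collide at t=8/3
Earliest collision: t=1/2 between 1 and 2

Answer: 1/2 1 2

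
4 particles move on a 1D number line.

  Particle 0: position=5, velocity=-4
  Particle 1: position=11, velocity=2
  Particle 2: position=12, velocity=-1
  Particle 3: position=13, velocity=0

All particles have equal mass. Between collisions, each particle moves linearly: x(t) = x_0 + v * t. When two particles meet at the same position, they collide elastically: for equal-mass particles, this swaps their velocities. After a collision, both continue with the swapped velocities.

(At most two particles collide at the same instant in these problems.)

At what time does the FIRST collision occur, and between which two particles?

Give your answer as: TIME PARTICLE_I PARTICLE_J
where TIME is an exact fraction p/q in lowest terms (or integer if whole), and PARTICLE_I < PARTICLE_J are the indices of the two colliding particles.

Answer: 1/3 1 2

Derivation:
Pair (0,1): pos 5,11 vel -4,2 -> not approaching (rel speed -6 <= 0)
Pair (1,2): pos 11,12 vel 2,-1 -> gap=1, closing at 3/unit, collide at t=1/3
Pair (2,3): pos 12,13 vel -1,0 -> not approaching (rel speed -1 <= 0)
Earliest collision: t=1/3 between 1 and 2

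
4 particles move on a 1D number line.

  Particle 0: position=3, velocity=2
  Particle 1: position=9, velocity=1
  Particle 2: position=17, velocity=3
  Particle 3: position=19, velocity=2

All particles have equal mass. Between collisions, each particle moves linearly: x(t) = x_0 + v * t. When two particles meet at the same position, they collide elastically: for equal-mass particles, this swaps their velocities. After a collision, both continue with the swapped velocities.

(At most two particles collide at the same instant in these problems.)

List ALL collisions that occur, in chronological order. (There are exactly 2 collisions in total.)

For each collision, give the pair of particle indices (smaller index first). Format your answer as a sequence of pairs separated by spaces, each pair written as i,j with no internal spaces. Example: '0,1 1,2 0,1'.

Collision at t=2: particles 2 and 3 swap velocities; positions: p0=7 p1=11 p2=23 p3=23; velocities now: v0=2 v1=1 v2=2 v3=3
Collision at t=6: particles 0 and 1 swap velocities; positions: p0=15 p1=15 p2=31 p3=35; velocities now: v0=1 v1=2 v2=2 v3=3

Answer: 2,3 0,1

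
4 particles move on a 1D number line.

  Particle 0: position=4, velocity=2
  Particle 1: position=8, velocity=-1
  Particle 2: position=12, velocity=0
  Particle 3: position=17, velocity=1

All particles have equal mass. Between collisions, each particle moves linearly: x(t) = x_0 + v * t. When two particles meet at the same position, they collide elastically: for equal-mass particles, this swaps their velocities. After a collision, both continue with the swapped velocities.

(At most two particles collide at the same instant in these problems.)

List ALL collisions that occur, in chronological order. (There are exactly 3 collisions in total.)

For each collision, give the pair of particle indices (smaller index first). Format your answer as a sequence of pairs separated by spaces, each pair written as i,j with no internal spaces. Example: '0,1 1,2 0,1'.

Collision at t=4/3: particles 0 and 1 swap velocities; positions: p0=20/3 p1=20/3 p2=12 p3=55/3; velocities now: v0=-1 v1=2 v2=0 v3=1
Collision at t=4: particles 1 and 2 swap velocities; positions: p0=4 p1=12 p2=12 p3=21; velocities now: v0=-1 v1=0 v2=2 v3=1
Collision at t=13: particles 2 and 3 swap velocities; positions: p0=-5 p1=12 p2=30 p3=30; velocities now: v0=-1 v1=0 v2=1 v3=2

Answer: 0,1 1,2 2,3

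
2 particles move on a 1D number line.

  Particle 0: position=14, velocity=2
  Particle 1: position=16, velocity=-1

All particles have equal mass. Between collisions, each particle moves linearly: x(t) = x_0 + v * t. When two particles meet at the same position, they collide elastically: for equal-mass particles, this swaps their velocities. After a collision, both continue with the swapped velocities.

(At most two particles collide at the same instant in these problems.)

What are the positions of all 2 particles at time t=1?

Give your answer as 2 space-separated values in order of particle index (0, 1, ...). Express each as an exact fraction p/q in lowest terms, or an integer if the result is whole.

Collision at t=2/3: particles 0 and 1 swap velocities; positions: p0=46/3 p1=46/3; velocities now: v0=-1 v1=2
Advance to t=1 (no further collisions before then); velocities: v0=-1 v1=2; positions = 15 16

Answer: 15 16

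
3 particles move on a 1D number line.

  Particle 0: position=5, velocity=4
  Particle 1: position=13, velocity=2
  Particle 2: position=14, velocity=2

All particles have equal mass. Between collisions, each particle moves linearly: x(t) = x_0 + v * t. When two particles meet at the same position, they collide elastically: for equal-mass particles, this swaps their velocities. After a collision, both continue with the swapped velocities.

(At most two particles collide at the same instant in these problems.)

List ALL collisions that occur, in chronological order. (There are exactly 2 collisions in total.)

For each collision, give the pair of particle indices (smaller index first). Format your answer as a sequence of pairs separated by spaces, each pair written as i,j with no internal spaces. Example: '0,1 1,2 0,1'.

Collision at t=4: particles 0 and 1 swap velocities; positions: p0=21 p1=21 p2=22; velocities now: v0=2 v1=4 v2=2
Collision at t=9/2: particles 1 and 2 swap velocities; positions: p0=22 p1=23 p2=23; velocities now: v0=2 v1=2 v2=4

Answer: 0,1 1,2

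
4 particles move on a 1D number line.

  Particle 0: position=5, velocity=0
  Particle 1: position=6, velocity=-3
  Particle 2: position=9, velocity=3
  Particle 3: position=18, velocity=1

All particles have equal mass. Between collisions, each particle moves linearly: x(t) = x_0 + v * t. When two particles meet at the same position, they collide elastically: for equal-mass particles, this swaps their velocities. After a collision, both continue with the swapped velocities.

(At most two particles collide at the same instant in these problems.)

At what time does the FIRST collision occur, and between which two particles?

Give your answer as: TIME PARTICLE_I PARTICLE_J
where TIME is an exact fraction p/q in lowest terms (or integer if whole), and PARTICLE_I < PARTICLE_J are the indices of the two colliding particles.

Answer: 1/3 0 1

Derivation:
Pair (0,1): pos 5,6 vel 0,-3 -> gap=1, closing at 3/unit, collide at t=1/3
Pair (1,2): pos 6,9 vel -3,3 -> not approaching (rel speed -6 <= 0)
Pair (2,3): pos 9,18 vel 3,1 -> gap=9, closing at 2/unit, collide at t=9/2
Earliest collision: t=1/3 between 0 and 1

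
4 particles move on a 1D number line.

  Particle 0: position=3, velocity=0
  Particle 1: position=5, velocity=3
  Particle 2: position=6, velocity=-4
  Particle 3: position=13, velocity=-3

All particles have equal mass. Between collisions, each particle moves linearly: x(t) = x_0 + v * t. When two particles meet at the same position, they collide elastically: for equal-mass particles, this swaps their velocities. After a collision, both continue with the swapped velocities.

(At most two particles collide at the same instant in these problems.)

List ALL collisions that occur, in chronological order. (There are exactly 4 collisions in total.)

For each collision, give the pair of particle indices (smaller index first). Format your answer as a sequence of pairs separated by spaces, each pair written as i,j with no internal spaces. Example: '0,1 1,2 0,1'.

Collision at t=1/7: particles 1 and 2 swap velocities; positions: p0=3 p1=38/7 p2=38/7 p3=88/7; velocities now: v0=0 v1=-4 v2=3 v3=-3
Collision at t=3/4: particles 0 and 1 swap velocities; positions: p0=3 p1=3 p2=29/4 p3=43/4; velocities now: v0=-4 v1=0 v2=3 v3=-3
Collision at t=4/3: particles 2 and 3 swap velocities; positions: p0=2/3 p1=3 p2=9 p3=9; velocities now: v0=-4 v1=0 v2=-3 v3=3
Collision at t=10/3: particles 1 and 2 swap velocities; positions: p0=-22/3 p1=3 p2=3 p3=15; velocities now: v0=-4 v1=-3 v2=0 v3=3

Answer: 1,2 0,1 2,3 1,2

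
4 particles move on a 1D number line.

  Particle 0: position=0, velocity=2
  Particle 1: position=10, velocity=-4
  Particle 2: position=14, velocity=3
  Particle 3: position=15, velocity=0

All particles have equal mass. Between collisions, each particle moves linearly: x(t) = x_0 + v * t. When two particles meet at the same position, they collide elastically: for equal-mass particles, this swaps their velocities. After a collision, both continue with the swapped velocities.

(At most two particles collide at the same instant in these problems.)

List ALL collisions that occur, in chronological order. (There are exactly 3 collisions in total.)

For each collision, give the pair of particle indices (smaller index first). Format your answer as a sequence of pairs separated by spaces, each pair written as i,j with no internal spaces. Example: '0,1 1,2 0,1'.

Answer: 2,3 0,1 1,2

Derivation:
Collision at t=1/3: particles 2 and 3 swap velocities; positions: p0=2/3 p1=26/3 p2=15 p3=15; velocities now: v0=2 v1=-4 v2=0 v3=3
Collision at t=5/3: particles 0 and 1 swap velocities; positions: p0=10/3 p1=10/3 p2=15 p3=19; velocities now: v0=-4 v1=2 v2=0 v3=3
Collision at t=15/2: particles 1 and 2 swap velocities; positions: p0=-20 p1=15 p2=15 p3=73/2; velocities now: v0=-4 v1=0 v2=2 v3=3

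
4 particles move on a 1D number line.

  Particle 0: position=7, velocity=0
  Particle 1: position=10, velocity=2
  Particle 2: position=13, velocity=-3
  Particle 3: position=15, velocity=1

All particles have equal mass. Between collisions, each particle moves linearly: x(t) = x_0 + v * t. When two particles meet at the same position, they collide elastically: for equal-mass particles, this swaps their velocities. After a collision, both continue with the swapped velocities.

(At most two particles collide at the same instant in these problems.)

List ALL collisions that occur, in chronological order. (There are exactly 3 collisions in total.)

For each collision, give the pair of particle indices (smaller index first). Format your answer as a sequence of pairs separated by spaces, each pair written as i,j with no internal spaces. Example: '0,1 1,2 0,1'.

Answer: 1,2 0,1 2,3

Derivation:
Collision at t=3/5: particles 1 and 2 swap velocities; positions: p0=7 p1=56/5 p2=56/5 p3=78/5; velocities now: v0=0 v1=-3 v2=2 v3=1
Collision at t=2: particles 0 and 1 swap velocities; positions: p0=7 p1=7 p2=14 p3=17; velocities now: v0=-3 v1=0 v2=2 v3=1
Collision at t=5: particles 2 and 3 swap velocities; positions: p0=-2 p1=7 p2=20 p3=20; velocities now: v0=-3 v1=0 v2=1 v3=2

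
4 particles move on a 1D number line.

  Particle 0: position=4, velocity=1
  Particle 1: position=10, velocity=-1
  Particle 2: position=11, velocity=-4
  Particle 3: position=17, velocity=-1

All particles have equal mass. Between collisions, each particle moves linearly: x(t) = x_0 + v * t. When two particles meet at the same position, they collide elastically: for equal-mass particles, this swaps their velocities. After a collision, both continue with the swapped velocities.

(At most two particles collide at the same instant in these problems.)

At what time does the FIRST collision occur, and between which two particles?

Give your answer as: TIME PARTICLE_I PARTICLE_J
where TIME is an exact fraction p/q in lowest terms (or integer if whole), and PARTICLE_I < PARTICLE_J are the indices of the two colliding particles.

Pair (0,1): pos 4,10 vel 1,-1 -> gap=6, closing at 2/unit, collide at t=3
Pair (1,2): pos 10,11 vel -1,-4 -> gap=1, closing at 3/unit, collide at t=1/3
Pair (2,3): pos 11,17 vel -4,-1 -> not approaching (rel speed -3 <= 0)
Earliest collision: t=1/3 between 1 and 2

Answer: 1/3 1 2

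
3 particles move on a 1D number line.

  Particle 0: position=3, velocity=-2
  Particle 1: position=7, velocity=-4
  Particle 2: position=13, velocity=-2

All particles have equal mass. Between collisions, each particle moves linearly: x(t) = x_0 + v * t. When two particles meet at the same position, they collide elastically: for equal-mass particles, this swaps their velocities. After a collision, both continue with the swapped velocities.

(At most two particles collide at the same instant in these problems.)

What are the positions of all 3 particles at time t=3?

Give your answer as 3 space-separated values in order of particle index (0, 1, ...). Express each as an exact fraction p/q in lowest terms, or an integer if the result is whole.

Answer: -5 -3 7

Derivation:
Collision at t=2: particles 0 and 1 swap velocities; positions: p0=-1 p1=-1 p2=9; velocities now: v0=-4 v1=-2 v2=-2
Advance to t=3 (no further collisions before then); velocities: v0=-4 v1=-2 v2=-2; positions = -5 -3 7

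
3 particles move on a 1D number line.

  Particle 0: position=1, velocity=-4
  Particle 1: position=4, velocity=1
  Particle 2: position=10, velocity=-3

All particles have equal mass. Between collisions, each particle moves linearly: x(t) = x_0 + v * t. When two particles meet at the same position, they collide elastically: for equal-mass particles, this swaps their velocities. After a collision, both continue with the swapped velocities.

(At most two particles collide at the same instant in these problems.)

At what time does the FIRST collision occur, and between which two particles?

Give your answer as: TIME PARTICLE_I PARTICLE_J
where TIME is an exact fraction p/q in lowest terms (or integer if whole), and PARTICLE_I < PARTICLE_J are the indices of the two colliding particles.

Pair (0,1): pos 1,4 vel -4,1 -> not approaching (rel speed -5 <= 0)
Pair (1,2): pos 4,10 vel 1,-3 -> gap=6, closing at 4/unit, collide at t=3/2
Earliest collision: t=3/2 between 1 and 2

Answer: 3/2 1 2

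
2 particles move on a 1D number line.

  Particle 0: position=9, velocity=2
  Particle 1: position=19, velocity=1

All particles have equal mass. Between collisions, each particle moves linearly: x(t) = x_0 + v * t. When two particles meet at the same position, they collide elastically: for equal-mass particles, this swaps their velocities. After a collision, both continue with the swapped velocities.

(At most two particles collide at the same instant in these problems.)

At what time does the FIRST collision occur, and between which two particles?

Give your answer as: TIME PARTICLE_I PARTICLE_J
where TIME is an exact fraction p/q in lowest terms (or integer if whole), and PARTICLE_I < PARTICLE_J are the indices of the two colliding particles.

Pair (0,1): pos 9,19 vel 2,1 -> gap=10, closing at 1/unit, collide at t=10
Earliest collision: t=10 between 0 and 1

Answer: 10 0 1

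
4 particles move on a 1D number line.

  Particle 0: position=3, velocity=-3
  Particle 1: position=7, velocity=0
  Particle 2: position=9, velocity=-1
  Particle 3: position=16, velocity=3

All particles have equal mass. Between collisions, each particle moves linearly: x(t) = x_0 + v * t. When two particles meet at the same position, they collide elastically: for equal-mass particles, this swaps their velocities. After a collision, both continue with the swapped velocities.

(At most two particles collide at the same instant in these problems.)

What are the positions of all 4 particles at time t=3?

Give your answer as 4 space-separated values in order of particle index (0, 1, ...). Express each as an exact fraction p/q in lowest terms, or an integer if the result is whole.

Collision at t=2: particles 1 and 2 swap velocities; positions: p0=-3 p1=7 p2=7 p3=22; velocities now: v0=-3 v1=-1 v2=0 v3=3
Advance to t=3 (no further collisions before then); velocities: v0=-3 v1=-1 v2=0 v3=3; positions = -6 6 7 25

Answer: -6 6 7 25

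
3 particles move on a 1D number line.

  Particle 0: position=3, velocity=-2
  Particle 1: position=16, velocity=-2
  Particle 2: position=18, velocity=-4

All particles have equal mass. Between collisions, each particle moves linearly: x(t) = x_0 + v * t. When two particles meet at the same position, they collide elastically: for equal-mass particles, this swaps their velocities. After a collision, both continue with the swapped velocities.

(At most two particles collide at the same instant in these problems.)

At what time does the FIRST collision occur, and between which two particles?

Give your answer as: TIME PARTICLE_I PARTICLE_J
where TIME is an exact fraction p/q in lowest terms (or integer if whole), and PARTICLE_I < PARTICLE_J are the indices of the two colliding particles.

Answer: 1 1 2

Derivation:
Pair (0,1): pos 3,16 vel -2,-2 -> not approaching (rel speed 0 <= 0)
Pair (1,2): pos 16,18 vel -2,-4 -> gap=2, closing at 2/unit, collide at t=1
Earliest collision: t=1 between 1 and 2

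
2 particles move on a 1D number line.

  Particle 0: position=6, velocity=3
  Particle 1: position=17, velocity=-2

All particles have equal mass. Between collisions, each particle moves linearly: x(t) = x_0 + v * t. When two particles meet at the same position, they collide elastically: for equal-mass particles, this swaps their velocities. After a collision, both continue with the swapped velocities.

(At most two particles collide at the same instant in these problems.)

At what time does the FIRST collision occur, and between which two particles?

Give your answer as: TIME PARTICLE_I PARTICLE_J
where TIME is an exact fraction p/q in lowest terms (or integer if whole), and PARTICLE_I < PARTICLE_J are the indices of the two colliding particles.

Pair (0,1): pos 6,17 vel 3,-2 -> gap=11, closing at 5/unit, collide at t=11/5
Earliest collision: t=11/5 between 0 and 1

Answer: 11/5 0 1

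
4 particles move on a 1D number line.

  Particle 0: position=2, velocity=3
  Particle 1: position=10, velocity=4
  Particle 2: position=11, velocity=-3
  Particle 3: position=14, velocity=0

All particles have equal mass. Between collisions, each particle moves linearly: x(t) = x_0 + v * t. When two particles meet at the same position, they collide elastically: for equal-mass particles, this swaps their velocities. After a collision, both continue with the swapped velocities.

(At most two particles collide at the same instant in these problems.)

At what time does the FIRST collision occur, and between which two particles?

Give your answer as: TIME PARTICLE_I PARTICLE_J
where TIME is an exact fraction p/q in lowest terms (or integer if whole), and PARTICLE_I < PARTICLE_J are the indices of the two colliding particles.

Answer: 1/7 1 2

Derivation:
Pair (0,1): pos 2,10 vel 3,4 -> not approaching (rel speed -1 <= 0)
Pair (1,2): pos 10,11 vel 4,-3 -> gap=1, closing at 7/unit, collide at t=1/7
Pair (2,3): pos 11,14 vel -3,0 -> not approaching (rel speed -3 <= 0)
Earliest collision: t=1/7 between 1 and 2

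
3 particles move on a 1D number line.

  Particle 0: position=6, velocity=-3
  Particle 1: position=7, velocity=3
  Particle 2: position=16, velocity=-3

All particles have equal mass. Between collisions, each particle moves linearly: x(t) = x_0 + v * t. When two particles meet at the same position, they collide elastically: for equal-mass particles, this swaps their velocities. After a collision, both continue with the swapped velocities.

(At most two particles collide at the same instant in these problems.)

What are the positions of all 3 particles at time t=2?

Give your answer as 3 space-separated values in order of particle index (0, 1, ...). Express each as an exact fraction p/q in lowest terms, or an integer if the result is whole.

Collision at t=3/2: particles 1 and 2 swap velocities; positions: p0=3/2 p1=23/2 p2=23/2; velocities now: v0=-3 v1=-3 v2=3
Advance to t=2 (no further collisions before then); velocities: v0=-3 v1=-3 v2=3; positions = 0 10 13

Answer: 0 10 13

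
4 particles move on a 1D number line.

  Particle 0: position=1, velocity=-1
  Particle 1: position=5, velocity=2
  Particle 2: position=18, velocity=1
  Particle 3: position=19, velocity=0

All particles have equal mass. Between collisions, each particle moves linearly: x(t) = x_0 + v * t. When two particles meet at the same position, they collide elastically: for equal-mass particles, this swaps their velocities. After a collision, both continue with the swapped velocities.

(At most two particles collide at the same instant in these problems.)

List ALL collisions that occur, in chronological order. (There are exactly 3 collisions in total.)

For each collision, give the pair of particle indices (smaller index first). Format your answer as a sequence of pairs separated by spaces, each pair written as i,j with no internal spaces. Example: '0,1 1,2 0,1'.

Answer: 2,3 1,2 2,3

Derivation:
Collision at t=1: particles 2 and 3 swap velocities; positions: p0=0 p1=7 p2=19 p3=19; velocities now: v0=-1 v1=2 v2=0 v3=1
Collision at t=7: particles 1 and 2 swap velocities; positions: p0=-6 p1=19 p2=19 p3=25; velocities now: v0=-1 v1=0 v2=2 v3=1
Collision at t=13: particles 2 and 3 swap velocities; positions: p0=-12 p1=19 p2=31 p3=31; velocities now: v0=-1 v1=0 v2=1 v3=2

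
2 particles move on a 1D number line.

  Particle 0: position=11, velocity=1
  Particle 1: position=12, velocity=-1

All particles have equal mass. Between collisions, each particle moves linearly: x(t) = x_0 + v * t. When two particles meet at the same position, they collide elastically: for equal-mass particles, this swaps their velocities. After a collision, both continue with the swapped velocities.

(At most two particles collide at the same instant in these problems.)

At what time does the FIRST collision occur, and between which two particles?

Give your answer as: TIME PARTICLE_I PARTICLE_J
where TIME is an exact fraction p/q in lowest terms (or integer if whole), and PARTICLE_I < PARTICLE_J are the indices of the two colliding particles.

Pair (0,1): pos 11,12 vel 1,-1 -> gap=1, closing at 2/unit, collide at t=1/2
Earliest collision: t=1/2 between 0 and 1

Answer: 1/2 0 1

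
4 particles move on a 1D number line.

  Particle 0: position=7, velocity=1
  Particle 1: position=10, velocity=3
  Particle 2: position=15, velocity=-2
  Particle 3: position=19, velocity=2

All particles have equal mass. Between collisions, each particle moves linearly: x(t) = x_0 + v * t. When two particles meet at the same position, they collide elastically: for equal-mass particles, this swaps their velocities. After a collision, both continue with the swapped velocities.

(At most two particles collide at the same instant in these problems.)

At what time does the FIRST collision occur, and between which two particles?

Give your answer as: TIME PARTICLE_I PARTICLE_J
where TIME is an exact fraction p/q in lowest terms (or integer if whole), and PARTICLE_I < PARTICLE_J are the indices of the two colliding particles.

Pair (0,1): pos 7,10 vel 1,3 -> not approaching (rel speed -2 <= 0)
Pair (1,2): pos 10,15 vel 3,-2 -> gap=5, closing at 5/unit, collide at t=1
Pair (2,3): pos 15,19 vel -2,2 -> not approaching (rel speed -4 <= 0)
Earliest collision: t=1 between 1 and 2

Answer: 1 1 2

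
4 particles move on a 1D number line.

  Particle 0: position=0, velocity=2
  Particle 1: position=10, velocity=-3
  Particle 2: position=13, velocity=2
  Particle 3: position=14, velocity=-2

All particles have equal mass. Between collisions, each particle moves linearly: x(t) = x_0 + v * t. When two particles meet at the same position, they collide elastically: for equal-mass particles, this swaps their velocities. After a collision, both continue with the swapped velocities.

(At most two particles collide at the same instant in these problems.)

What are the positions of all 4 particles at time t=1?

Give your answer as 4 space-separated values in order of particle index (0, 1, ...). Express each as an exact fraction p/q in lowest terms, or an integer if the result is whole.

Answer: 2 7 12 15

Derivation:
Collision at t=1/4: particles 2 and 3 swap velocities; positions: p0=1/2 p1=37/4 p2=27/2 p3=27/2; velocities now: v0=2 v1=-3 v2=-2 v3=2
Advance to t=1 (no further collisions before then); velocities: v0=2 v1=-3 v2=-2 v3=2; positions = 2 7 12 15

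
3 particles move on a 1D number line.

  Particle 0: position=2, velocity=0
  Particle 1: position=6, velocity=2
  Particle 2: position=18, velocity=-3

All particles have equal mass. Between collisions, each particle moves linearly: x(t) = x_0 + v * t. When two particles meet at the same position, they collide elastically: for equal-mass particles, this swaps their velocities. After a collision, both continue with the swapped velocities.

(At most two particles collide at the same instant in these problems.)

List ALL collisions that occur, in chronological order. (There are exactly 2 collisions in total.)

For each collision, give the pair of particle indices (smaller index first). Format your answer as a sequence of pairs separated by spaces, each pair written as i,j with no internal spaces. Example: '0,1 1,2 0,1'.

Answer: 1,2 0,1

Derivation:
Collision at t=12/5: particles 1 and 2 swap velocities; positions: p0=2 p1=54/5 p2=54/5; velocities now: v0=0 v1=-3 v2=2
Collision at t=16/3: particles 0 and 1 swap velocities; positions: p0=2 p1=2 p2=50/3; velocities now: v0=-3 v1=0 v2=2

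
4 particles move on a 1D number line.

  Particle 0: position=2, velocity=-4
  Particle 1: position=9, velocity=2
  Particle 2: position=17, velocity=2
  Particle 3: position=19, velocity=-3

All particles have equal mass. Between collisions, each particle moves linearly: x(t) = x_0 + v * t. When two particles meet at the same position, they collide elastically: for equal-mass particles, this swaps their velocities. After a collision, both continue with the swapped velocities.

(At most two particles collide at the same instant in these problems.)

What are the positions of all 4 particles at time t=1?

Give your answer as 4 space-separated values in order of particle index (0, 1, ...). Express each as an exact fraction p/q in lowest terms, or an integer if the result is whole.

Collision at t=2/5: particles 2 and 3 swap velocities; positions: p0=2/5 p1=49/5 p2=89/5 p3=89/5; velocities now: v0=-4 v1=2 v2=-3 v3=2
Advance to t=1 (no further collisions before then); velocities: v0=-4 v1=2 v2=-3 v3=2; positions = -2 11 16 19

Answer: -2 11 16 19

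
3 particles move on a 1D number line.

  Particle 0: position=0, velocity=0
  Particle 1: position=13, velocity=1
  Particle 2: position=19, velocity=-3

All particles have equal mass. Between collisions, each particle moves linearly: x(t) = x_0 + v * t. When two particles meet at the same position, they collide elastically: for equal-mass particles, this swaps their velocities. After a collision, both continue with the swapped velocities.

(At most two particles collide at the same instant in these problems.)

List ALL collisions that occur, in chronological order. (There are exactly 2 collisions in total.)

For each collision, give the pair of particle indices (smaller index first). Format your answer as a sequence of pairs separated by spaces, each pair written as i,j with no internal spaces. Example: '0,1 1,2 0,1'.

Collision at t=3/2: particles 1 and 2 swap velocities; positions: p0=0 p1=29/2 p2=29/2; velocities now: v0=0 v1=-3 v2=1
Collision at t=19/3: particles 0 and 1 swap velocities; positions: p0=0 p1=0 p2=58/3; velocities now: v0=-3 v1=0 v2=1

Answer: 1,2 0,1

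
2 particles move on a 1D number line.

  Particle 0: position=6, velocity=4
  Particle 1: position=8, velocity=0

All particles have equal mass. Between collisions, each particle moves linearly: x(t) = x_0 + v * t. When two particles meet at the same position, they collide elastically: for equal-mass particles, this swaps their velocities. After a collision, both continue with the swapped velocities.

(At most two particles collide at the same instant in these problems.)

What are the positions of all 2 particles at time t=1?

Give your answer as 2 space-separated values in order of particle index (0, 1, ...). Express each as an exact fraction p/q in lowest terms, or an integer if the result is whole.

Answer: 8 10

Derivation:
Collision at t=1/2: particles 0 and 1 swap velocities; positions: p0=8 p1=8; velocities now: v0=0 v1=4
Advance to t=1 (no further collisions before then); velocities: v0=0 v1=4; positions = 8 10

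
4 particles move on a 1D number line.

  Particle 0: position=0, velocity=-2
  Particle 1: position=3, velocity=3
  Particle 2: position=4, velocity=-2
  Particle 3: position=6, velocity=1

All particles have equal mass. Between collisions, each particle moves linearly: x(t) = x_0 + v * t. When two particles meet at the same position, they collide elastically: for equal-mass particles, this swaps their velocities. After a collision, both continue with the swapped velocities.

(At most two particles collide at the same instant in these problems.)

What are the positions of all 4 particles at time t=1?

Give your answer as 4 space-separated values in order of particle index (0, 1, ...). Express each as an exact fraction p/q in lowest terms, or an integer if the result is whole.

Answer: -2 2 6 7

Derivation:
Collision at t=1/5: particles 1 and 2 swap velocities; positions: p0=-2/5 p1=18/5 p2=18/5 p3=31/5; velocities now: v0=-2 v1=-2 v2=3 v3=1
Advance to t=1 (no further collisions before then); velocities: v0=-2 v1=-2 v2=3 v3=1; positions = -2 2 6 7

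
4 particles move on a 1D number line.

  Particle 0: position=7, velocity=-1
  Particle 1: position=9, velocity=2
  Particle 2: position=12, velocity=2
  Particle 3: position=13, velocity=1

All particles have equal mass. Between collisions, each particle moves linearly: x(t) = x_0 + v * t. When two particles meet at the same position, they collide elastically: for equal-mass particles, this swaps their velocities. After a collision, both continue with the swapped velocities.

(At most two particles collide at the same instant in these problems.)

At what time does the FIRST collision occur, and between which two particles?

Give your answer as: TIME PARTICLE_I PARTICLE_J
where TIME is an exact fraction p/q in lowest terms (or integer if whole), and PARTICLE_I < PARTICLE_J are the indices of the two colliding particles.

Answer: 1 2 3

Derivation:
Pair (0,1): pos 7,9 vel -1,2 -> not approaching (rel speed -3 <= 0)
Pair (1,2): pos 9,12 vel 2,2 -> not approaching (rel speed 0 <= 0)
Pair (2,3): pos 12,13 vel 2,1 -> gap=1, closing at 1/unit, collide at t=1
Earliest collision: t=1 between 2 and 3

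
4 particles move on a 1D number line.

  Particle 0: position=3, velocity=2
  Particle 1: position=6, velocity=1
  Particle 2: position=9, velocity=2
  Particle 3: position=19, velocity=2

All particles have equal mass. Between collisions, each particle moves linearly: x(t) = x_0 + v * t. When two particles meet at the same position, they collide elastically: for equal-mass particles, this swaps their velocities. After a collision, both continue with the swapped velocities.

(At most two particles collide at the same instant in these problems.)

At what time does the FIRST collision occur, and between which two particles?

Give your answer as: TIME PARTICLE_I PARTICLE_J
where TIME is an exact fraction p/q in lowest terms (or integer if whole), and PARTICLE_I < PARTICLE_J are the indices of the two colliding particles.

Pair (0,1): pos 3,6 vel 2,1 -> gap=3, closing at 1/unit, collide at t=3
Pair (1,2): pos 6,9 vel 1,2 -> not approaching (rel speed -1 <= 0)
Pair (2,3): pos 9,19 vel 2,2 -> not approaching (rel speed 0 <= 0)
Earliest collision: t=3 between 0 and 1

Answer: 3 0 1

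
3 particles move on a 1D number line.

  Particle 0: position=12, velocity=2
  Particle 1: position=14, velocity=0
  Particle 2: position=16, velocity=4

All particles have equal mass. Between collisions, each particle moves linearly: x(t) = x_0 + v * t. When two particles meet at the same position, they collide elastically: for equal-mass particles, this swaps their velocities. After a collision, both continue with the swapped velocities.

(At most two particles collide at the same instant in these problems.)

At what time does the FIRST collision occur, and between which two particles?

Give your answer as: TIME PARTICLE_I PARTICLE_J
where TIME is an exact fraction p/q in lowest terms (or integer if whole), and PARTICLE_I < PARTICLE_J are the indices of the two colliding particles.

Answer: 1 0 1

Derivation:
Pair (0,1): pos 12,14 vel 2,0 -> gap=2, closing at 2/unit, collide at t=1
Pair (1,2): pos 14,16 vel 0,4 -> not approaching (rel speed -4 <= 0)
Earliest collision: t=1 between 0 and 1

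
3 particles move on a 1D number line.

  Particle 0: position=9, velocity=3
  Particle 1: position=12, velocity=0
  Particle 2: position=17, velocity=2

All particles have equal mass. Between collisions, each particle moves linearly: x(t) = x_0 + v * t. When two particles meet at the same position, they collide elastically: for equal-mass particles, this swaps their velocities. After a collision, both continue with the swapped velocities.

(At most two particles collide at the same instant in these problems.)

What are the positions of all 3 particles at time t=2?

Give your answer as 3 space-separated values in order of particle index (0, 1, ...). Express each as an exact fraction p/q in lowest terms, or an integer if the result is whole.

Collision at t=1: particles 0 and 1 swap velocities; positions: p0=12 p1=12 p2=19; velocities now: v0=0 v1=3 v2=2
Advance to t=2 (no further collisions before then); velocities: v0=0 v1=3 v2=2; positions = 12 15 21

Answer: 12 15 21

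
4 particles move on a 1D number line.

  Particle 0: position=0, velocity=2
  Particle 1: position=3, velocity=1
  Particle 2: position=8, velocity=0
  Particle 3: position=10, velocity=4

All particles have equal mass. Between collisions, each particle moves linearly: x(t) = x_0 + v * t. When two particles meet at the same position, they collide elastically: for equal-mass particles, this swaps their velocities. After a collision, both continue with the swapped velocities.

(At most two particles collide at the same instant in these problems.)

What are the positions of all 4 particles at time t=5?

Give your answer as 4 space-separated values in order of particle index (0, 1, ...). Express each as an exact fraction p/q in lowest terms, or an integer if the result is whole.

Answer: 8 8 10 30

Derivation:
Collision at t=3: particles 0 and 1 swap velocities; positions: p0=6 p1=6 p2=8 p3=22; velocities now: v0=1 v1=2 v2=0 v3=4
Collision at t=4: particles 1 and 2 swap velocities; positions: p0=7 p1=8 p2=8 p3=26; velocities now: v0=1 v1=0 v2=2 v3=4
Collision at t=5: particles 0 and 1 swap velocities; positions: p0=8 p1=8 p2=10 p3=30; velocities now: v0=0 v1=1 v2=2 v3=4
Advance to t=5 (no further collisions before then); velocities: v0=0 v1=1 v2=2 v3=4; positions = 8 8 10 30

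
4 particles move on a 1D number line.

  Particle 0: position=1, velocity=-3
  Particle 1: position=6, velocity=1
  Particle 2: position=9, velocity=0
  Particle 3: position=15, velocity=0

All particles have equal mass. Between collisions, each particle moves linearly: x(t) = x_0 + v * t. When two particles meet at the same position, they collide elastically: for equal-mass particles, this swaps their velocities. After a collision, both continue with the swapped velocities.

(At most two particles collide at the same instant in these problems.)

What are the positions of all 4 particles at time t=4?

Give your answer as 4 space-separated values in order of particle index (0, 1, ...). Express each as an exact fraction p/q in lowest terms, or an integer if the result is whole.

Collision at t=3: particles 1 and 2 swap velocities; positions: p0=-8 p1=9 p2=9 p3=15; velocities now: v0=-3 v1=0 v2=1 v3=0
Advance to t=4 (no further collisions before then); velocities: v0=-3 v1=0 v2=1 v3=0; positions = -11 9 10 15

Answer: -11 9 10 15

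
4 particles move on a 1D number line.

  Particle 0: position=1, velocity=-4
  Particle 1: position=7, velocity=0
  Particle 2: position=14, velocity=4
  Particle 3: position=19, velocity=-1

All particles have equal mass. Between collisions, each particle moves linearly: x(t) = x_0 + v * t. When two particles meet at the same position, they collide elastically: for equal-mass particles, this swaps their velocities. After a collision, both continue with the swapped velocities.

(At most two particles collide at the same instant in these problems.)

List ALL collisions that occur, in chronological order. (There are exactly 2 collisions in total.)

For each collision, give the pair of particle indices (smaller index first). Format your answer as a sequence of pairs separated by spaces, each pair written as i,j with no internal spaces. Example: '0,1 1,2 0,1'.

Collision at t=1: particles 2 and 3 swap velocities; positions: p0=-3 p1=7 p2=18 p3=18; velocities now: v0=-4 v1=0 v2=-1 v3=4
Collision at t=12: particles 1 and 2 swap velocities; positions: p0=-47 p1=7 p2=7 p3=62; velocities now: v0=-4 v1=-1 v2=0 v3=4

Answer: 2,3 1,2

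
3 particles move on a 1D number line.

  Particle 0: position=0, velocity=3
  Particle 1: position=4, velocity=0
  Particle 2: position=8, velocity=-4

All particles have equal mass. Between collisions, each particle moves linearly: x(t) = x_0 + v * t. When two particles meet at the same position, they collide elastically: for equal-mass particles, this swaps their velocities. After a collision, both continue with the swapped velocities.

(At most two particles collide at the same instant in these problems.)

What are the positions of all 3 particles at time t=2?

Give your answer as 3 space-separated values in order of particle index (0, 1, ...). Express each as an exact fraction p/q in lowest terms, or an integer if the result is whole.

Answer: 0 4 6

Derivation:
Collision at t=1: particles 1 and 2 swap velocities; positions: p0=3 p1=4 p2=4; velocities now: v0=3 v1=-4 v2=0
Collision at t=8/7: particles 0 and 1 swap velocities; positions: p0=24/7 p1=24/7 p2=4; velocities now: v0=-4 v1=3 v2=0
Collision at t=4/3: particles 1 and 2 swap velocities; positions: p0=8/3 p1=4 p2=4; velocities now: v0=-4 v1=0 v2=3
Advance to t=2 (no further collisions before then); velocities: v0=-4 v1=0 v2=3; positions = 0 4 6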